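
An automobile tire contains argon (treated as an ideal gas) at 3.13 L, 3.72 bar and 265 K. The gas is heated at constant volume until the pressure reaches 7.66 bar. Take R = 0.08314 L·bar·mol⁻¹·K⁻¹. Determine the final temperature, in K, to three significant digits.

V constant ⇒ P ∝ T: V₂ = V₁; T₂ = T₁·(P₂/P₁) = 545.7 K.

T₂ ≈ 546 K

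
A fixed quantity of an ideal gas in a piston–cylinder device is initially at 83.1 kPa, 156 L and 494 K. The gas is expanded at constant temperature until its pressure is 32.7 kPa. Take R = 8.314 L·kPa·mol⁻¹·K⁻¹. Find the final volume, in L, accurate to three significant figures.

T constant ⇒ Boyle's law P V = const: T₂ = T₁; V₂ = V₁·(P₁/P₂) = 396.4 L.

V₂ ≈ 396 L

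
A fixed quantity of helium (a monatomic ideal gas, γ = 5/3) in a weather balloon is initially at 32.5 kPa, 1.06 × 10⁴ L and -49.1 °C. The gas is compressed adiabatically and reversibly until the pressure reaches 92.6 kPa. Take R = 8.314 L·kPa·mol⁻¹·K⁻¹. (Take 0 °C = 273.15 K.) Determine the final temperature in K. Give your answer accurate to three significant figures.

T₂ ≈ 341 K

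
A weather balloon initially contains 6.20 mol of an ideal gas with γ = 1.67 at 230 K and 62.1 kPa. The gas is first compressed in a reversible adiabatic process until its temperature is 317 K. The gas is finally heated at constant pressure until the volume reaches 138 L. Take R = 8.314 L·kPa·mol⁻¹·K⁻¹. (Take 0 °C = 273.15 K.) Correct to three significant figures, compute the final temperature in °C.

T₃ ≈ 96.7 °C

From PV = nRT: V₁ = nRT₁/P₁ = 190.9 L.
Reversible adiabatic, γ = 1.67: P₂ = P₁·(T₂/T₁)^(γ/(γ−1)) = 138.2 kPa; V₂ = V₁·(T₁/T₂)^(1/(γ−1)) = 118.3 L.
P constant ⇒ V ∝ T: P₃ = P₂; T₃ = T₂·(V₃/V₂) = 369.9 K.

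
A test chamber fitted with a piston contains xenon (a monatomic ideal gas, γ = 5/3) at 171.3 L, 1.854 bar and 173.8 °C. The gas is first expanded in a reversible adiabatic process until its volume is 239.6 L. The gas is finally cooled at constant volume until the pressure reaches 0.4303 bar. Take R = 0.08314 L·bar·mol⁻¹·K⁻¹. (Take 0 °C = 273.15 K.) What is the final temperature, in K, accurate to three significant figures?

T₃ ≈ 145 K

Convert: T₁ = 446.9 K.
Reversible adiabatic, γ = 5/3: T₂ = T₁·(V₁/V₂)^(γ−1) = 357.4 K; P₂ = P₁·(V₁/V₂)^γ = 1.060 bar.
Isochoric, so P/T is constant: V₃ = V₂; T₃ = T₂·(P₃/P₂) = 145.1 K.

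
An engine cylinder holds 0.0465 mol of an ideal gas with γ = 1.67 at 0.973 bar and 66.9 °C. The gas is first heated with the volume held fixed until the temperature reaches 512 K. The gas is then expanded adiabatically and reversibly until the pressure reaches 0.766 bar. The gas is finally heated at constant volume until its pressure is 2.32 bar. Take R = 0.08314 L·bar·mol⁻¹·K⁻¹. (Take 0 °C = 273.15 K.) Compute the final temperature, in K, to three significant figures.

Convert: T₁ = 340.0 K.
From PV = nRT: V₁ = nRT₁/P₁ = 1.351 L.
Isochoric, so P/T is constant: V₂ = V₁; P₂ = P₁·(T₂/T₁) = 1.465 bar.
Reversible adiabatic, γ = 1.67: T₃ = T₂·(P₃/P₂)^((γ−1)/γ) = 394.7 K; V₃ = V₂·(P₂/P₃)^(1/γ) = 1.992 L.
Isochoric, so P/T is constant: V₄ = V₃; T₄ = T₃·(P₄/P₃) = 1195 K.

T₄ ≈ 1.20e+03 K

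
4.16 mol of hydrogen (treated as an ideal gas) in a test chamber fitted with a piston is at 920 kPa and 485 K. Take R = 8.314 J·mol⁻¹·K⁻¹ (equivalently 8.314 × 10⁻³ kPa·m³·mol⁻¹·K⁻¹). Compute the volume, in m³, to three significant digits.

V ≈ 0.0182 m³

PV = nRT ⇒ V = nRT/P = (4.16 × 8.314 × 10⁻³ × 485) / 920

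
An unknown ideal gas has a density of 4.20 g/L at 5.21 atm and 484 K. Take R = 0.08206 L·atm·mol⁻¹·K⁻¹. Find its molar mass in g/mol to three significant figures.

M ≈ 32.0 g/mol

ρ = PM/(RT) ⇒ M = ρRT/P = (4.20 × 0.08206 × 484.0) / 5.21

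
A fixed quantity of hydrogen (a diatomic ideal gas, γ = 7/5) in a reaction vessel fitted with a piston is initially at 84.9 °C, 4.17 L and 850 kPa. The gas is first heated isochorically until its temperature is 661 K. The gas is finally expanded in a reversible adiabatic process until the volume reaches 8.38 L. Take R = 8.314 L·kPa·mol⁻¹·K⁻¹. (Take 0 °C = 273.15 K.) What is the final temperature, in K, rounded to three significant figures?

T₃ ≈ 500 K

Convert: T₁ = 358.0 K.
Isochoric, so P/T is constant: V₂ = V₁; P₂ = P₁·(T₂/T₁) = 1569 kPa.
Adiabatic (γ = 7/5), T V^(γ−1) and P V^γ constant: T₃ = T₂·(V₂/V₃)^(γ−1) = 500.0 K; P₃ = P₂·(V₂/V₃)^γ = 590.6 kPa.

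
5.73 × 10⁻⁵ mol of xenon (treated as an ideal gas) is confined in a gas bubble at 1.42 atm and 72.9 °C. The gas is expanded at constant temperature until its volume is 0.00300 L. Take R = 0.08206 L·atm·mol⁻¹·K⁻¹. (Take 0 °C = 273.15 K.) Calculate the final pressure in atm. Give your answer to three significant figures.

P₂ ≈ 0.542 atm

Convert: T₁ = 346.0 K.
From PV = nRT: V₁ = nRT₁/P₁ = 0.001146 L.
T constant ⇒ Boyle's law P V = const: T₂ = T₁; P₂ = P₁·(V₁/V₂) = 0.5424 atm.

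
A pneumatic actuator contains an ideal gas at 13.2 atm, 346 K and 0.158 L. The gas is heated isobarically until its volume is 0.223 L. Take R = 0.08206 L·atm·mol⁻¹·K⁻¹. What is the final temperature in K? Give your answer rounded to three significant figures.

T₂ ≈ 488 K

Isobaric, so V/T is constant: P₂ = P₁; T₂ = T₁·(V₂/V₁) = 488.3 K.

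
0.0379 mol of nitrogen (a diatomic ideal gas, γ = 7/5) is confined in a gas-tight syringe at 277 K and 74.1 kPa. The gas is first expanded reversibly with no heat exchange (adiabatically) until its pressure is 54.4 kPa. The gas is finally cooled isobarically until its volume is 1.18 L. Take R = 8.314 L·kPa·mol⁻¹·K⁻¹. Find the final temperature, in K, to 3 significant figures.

From PV = nRT: V₁ = nRT₁/P₁ = 1.178 L.
Reversible adiabatic, γ = 7/5: T₂ = T₁·(P₂/P₁)^((γ−1)/γ) = 253.6 K; V₂ = V₁·(P₁/P₂)^(1/γ) = 1.469 L.
P constant ⇒ V ∝ T: P₃ = P₂; T₃ = T₂·(V₃/V₂) = 203.7 K.

T₃ ≈ 204 K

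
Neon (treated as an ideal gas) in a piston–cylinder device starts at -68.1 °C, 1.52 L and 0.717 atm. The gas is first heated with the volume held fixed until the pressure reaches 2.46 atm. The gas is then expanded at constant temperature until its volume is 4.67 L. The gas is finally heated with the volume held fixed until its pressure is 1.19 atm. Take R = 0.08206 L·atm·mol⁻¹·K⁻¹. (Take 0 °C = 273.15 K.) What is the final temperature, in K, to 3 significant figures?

Convert: T₁ = 205.0 K.
V constant ⇒ P ∝ T: V₂ = V₁; T₂ = T₁·(P₂/P₁) = 703.5 K.
T constant ⇒ Boyle's law P V = const: T₃ = T₂; P₃ = P₂·(V₂/V₃) = 0.8007 atm.
Isochoric, so P/T is constant: V₄ = V₃; T₄ = T₃·(P₄/P₃) = 1046 K.

T₄ ≈ 1.05e+03 K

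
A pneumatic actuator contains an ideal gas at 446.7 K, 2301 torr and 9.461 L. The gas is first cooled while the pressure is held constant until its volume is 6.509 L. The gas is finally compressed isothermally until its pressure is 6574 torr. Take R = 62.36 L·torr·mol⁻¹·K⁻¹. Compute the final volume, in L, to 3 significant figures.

V₃ ≈ 2.28 L

P constant ⇒ V ∝ T: P₂ = P₁; T₂ = T₁·(V₂/V₁) = 307.3 K.
T constant ⇒ Boyle's law P V = const: T₃ = T₂; V₃ = V₂·(P₂/P₃) = 2.278 L.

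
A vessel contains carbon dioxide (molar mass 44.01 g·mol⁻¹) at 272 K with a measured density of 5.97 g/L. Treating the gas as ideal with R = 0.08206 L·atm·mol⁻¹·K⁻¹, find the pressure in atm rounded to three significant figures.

P ≈ 3.03 atm

ρ = PM/(RT) ⇒ P = ρRT/M = (5.97 × 0.08206 × 272.0) / 44.01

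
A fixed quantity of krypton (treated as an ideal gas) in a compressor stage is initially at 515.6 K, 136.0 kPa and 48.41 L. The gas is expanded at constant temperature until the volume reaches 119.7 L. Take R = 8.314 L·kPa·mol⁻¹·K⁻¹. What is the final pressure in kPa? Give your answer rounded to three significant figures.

T constant ⇒ Boyle's law P V = const: T₂ = T₁; P₂ = P₁·(V₁/V₂) = 55.00 kPa.

P₂ ≈ 55.0 kPa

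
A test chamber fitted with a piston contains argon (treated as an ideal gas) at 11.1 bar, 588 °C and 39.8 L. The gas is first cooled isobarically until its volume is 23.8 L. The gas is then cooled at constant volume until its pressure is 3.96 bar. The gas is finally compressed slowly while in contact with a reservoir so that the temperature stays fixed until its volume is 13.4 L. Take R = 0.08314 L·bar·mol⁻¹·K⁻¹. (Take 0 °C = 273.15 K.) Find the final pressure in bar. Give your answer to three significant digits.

Convert: T₁ = 861.1 K.
P constant ⇒ V ∝ T: P₂ = P₁; T₂ = T₁·(V₂/V₁) = 515.0 K.
V constant ⇒ P ∝ T: V₃ = V₂; T₃ = T₂·(P₃/P₂) = 183.7 K.
Isothermal, so P V is constant: T₄ = T₃; P₄ = P₃·(V₃/V₄) = 7.033 bar.

P₄ ≈ 7.03 bar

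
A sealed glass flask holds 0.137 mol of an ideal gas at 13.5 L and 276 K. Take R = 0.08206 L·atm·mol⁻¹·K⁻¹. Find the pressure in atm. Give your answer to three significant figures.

PV = nRT ⇒ P = nRT/V = (0.137 × 0.08206 × 276) / 13.5

P ≈ 0.230 atm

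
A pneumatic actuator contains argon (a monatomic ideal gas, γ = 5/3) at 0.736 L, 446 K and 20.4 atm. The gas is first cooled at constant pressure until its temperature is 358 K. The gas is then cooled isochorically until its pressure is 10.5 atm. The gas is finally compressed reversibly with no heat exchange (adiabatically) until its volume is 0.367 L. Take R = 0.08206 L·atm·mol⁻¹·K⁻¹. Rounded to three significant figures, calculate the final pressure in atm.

Isobaric, so V/T is constant: P₂ = P₁; V₂ = V₁·(T₂/T₁) = 0.5908 L.
Isochoric, so P/T is constant: V₃ = V₂; T₃ = T₂·(P₃/P₂) = 184.3 K.
Adiabatic (γ = 5/3), T V^(γ−1) and P V^γ constant: T₄ = T₃·(V₃/V₄)^(γ−1) = 253.1 K; P₄ = P₃·(V₃/V₄)^γ = 23.22 atm.

P₄ ≈ 23.2 atm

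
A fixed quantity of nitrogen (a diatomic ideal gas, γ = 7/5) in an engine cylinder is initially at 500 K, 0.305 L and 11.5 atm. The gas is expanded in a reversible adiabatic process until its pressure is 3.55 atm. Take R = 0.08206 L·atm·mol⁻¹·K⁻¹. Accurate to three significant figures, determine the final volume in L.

V₂ ≈ 0.706 L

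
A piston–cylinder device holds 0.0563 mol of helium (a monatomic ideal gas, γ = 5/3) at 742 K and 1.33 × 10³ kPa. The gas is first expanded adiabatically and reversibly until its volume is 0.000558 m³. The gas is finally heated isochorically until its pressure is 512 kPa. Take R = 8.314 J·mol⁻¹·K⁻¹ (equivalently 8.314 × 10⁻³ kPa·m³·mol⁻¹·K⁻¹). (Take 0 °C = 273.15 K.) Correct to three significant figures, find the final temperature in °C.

T₃ ≈ 337 °C

From PV = nRT: V₁ = nRT₁/P₁ = 0.0002611 m³.
Reversible adiabatic, γ = 5/3: T₂ = T₁·(V₁/V₂)^(γ−1) = 447.3 K; P₂ = P₁·(V₁/V₂)^γ = 375.2 kPa.
Isochoric, so P/T is constant: V₃ = V₂; T₃ = T₂·(P₃/P₂) = 610.4 K.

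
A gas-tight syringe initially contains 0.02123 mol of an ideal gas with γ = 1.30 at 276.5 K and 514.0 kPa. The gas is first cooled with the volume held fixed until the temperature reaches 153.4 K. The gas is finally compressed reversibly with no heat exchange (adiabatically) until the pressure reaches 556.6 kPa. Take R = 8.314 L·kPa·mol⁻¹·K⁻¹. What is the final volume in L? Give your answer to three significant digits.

V₃ ≈ 0.0568 L

From PV = nRT: V₁ = nRT₁/P₁ = 0.09495 L.
Isochoric, so P/T is constant: V₂ = V₁; P₂ = P₁·(T₂/T₁) = 285.2 kPa.
Reversible adiabatic, γ = 1.30: T₃ = T₂·(P₃/P₂)^((γ−1)/γ) = 179.0 K; V₃ = V₂·(P₂/P₃)^(1/γ) = 0.05676 L.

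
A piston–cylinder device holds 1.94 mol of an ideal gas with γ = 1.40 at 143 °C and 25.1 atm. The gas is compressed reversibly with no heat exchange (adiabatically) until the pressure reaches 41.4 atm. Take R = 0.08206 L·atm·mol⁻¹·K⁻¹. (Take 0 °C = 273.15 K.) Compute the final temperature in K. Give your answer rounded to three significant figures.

Convert: T₁ = 416.1 K.
From PV = nRT: V₁ = nRT₁/P₁ = 2.639 L.
Adiabatic (γ = 1.40), T V^(γ−1) and P V^γ constant: T₂ = T₁·(P₂/P₁)^((γ−1)/γ) = 480.1 K; V₂ = V₁·(P₁/P₂)^(1/γ) = 1.846 L.

T₂ ≈ 480 K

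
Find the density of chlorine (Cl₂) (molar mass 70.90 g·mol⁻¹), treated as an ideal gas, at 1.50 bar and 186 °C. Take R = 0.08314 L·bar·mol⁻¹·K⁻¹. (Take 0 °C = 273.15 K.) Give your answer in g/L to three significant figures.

ρ = PM/(RT) = (1.50 × 70.90) / (0.08314 × 459.1)

ρ ≈ 2.79 g/L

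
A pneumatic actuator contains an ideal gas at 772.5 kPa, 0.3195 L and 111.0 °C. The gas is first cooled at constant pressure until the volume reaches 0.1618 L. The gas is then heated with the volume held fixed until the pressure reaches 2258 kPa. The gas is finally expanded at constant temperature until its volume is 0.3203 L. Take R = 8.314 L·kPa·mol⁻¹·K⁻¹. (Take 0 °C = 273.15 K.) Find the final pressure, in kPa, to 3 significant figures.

P₄ ≈ 1.14e+03 kPa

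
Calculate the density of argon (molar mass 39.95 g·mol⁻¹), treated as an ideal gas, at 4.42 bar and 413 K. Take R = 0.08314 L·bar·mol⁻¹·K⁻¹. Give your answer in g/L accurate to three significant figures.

ρ ≈ 5.14 g/L

ρ = PM/(RT) = (4.42 × 39.95) / (0.08314 × 413.0)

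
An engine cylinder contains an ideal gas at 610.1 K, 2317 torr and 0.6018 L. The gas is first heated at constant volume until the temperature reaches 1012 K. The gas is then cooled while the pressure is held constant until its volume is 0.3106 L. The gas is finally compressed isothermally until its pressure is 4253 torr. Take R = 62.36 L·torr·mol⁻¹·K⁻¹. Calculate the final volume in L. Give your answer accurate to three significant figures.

Isochoric, so P/T is constant: V₂ = V₁; P₂ = P₁·(T₂/T₁) = 3843 torr.
P constant ⇒ V ∝ T: P₃ = P₂; T₃ = T₂·(V₃/V₂) = 522.3 K.
T constant ⇒ Boyle's law P V = const: T₄ = T₃; V₄ = V₃·(P₃/P₄) = 0.2807 L.

V₄ ≈ 0.281 L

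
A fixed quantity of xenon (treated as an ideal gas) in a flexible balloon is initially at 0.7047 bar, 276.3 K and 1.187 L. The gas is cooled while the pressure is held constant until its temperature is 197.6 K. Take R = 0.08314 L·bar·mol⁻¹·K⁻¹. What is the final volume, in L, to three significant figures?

V₂ ≈ 0.849 L

P constant ⇒ V ∝ T: P₂ = P₁; V₂ = V₁·(T₂/T₁) = 0.8489 L.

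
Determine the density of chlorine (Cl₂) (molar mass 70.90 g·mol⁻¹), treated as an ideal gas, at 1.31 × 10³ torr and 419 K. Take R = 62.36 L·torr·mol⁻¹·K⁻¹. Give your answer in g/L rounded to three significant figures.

ρ ≈ 3.55 g/L

ρ = PM/(RT) = (1.31e+03 × 70.90) / (62.36 × 419.0)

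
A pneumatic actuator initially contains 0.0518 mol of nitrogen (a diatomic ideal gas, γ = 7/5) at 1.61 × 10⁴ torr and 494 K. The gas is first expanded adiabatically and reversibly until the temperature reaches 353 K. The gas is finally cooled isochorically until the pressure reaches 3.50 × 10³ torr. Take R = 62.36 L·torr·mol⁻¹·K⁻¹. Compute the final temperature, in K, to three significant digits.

From PV = nRT: V₁ = nRT₁/P₁ = 0.09911 L.
Reversible adiabatic, γ = 7/5: P₂ = P₁·(T₂/T₁)^(γ/(γ−1)) = 4966 torr; V₂ = V₁·(T₁/T₂)^(1/(γ−1)) = 0.2296 L.
V constant ⇒ P ∝ T: V₃ = V₂; T₃ = T₂·(P₃/P₂) = 248.8 K.

T₃ ≈ 249 K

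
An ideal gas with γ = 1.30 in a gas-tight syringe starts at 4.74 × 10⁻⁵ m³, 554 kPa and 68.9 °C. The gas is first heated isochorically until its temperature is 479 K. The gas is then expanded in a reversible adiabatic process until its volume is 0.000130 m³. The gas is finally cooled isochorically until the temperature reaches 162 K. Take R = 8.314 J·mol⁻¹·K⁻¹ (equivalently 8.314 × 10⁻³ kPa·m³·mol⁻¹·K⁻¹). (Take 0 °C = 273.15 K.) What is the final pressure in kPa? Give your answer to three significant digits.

Convert: T₁ = 342.0 K.
V constant ⇒ P ∝ T: V₂ = V₁; P₂ = P₁·(T₂/T₁) = 775.8 kPa.
Adiabatic (γ = 1.30), T V^(γ−1) and P V^γ constant: T₃ = T₂·(V₂/V₃)^(γ−1) = 353.9 K; P₃ = P₂·(V₂/V₃)^γ = 209.0 kPa.
V constant ⇒ P ∝ T: V₄ = V₃; P₄ = P₃·(T₄/T₃) = 95.67 kPa.

P₄ ≈ 95.7 kPa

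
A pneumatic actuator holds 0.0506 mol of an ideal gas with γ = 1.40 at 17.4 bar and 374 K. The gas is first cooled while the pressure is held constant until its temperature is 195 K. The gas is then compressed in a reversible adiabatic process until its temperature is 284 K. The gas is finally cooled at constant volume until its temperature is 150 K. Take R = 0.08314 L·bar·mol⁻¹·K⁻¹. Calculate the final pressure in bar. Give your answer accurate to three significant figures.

From PV = nRT: V₁ = nRT₁/P₁ = 0.09042 L.
Isobaric, so V/T is constant: P₂ = P₁; V₂ = V₁·(T₂/T₁) = 0.04715 L.
Reversible adiabatic, γ = 1.40: P₃ = P₂·(T₃/T₂)^(γ/(γ−1)) = 64.87 bar; V₃ = V₂·(T₂/T₃)^(1/(γ−1)) = 0.01842 L.
Isochoric, so P/T is constant: V₄ = V₃; P₄ = P₃·(T₄/T₃) = 34.26 bar.

P₄ ≈ 34.3 bar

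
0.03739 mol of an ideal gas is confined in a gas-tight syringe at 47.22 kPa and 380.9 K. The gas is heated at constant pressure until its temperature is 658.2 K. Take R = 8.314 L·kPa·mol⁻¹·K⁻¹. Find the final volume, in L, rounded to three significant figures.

From PV = nRT: V₁ = nRT₁/P₁ = 2.508 L.
Isobaric, so V/T is constant: P₂ = P₁; V₂ = V₁·(T₂/T₁) = 4.333 L.

V₂ ≈ 4.33 L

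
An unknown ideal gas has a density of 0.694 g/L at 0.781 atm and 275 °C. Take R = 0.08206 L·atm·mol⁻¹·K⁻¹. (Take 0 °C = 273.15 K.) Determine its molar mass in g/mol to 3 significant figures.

M ≈ 40.0 g/mol

ρ = PM/(RT) ⇒ M = ρRT/P = (0.694 × 0.08206 × 548.1) / 0.781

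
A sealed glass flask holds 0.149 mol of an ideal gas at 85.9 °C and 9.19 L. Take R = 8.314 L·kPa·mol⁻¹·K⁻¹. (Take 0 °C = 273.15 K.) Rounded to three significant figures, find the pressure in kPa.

P ≈ 48.4 kPa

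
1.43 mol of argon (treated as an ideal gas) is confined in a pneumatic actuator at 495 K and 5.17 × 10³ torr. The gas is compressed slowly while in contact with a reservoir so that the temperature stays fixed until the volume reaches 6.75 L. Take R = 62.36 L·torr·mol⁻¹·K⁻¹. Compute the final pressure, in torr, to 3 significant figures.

P₂ ≈ 6.54e+03 torr

From PV = nRT: V₁ = nRT₁/P₁ = 8.538 L.
Isothermal, so P V is constant: T₂ = T₁; P₂ = P₁·(V₁/V₂) = 6539 torr.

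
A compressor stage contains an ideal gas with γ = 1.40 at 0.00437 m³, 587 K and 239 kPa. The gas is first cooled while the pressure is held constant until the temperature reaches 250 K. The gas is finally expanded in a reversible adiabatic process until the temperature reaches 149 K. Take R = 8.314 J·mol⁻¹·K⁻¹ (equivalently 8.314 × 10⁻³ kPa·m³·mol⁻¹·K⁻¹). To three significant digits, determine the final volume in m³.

V₃ ≈ 0.00679 m³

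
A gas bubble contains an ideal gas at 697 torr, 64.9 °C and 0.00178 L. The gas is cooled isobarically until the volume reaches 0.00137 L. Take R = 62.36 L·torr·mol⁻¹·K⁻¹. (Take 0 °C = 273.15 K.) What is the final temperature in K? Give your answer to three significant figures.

T₂ ≈ 260 K

Convert: T₁ = 338.0 K.
Isobaric, so V/T is constant: P₂ = P₁; T₂ = T₁·(V₂/V₁) = 260.2 K.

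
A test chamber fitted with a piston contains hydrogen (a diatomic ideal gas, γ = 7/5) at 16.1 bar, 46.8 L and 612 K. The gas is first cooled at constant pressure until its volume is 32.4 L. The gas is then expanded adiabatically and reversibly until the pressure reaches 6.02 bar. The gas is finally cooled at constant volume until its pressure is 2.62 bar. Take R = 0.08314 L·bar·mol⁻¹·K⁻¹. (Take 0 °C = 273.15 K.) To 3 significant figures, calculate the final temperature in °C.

T₄ ≈ -134 °C

Isobaric, so V/T is constant: P₂ = P₁; T₂ = T₁·(V₂/V₁) = 423.7 K.
Reversible adiabatic, γ = 7/5: T₃ = T₂·(P₃/P₂)^((γ−1)/γ) = 319.9 K; V₃ = V₂·(P₂/P₃)^(1/γ) = 65.42 L.
Isochoric, so P/T is constant: V₄ = V₃; T₄ = T₃·(P₄/P₃) = 139.2 K.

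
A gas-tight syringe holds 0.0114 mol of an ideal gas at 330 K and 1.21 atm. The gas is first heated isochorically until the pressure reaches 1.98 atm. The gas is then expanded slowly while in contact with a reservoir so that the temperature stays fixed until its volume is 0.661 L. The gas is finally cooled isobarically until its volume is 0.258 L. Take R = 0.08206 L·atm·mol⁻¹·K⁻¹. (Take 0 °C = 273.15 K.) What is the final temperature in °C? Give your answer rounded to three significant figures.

From PV = nRT: V₁ = nRT₁/P₁ = 0.2551 L.
V constant ⇒ P ∝ T: V₂ = V₁; T₂ = T₁·(P₂/P₁) = 540.0 K.
T constant ⇒ Boyle's law P V = const: T₃ = T₂; P₃ = P₂·(V₂/V₃) = 0.7642 atm.
Isobaric, so V/T is constant: P₄ = P₃; T₄ = T₃·(V₄/V₃) = 210.8 K.

T₄ ≈ -62.4 °C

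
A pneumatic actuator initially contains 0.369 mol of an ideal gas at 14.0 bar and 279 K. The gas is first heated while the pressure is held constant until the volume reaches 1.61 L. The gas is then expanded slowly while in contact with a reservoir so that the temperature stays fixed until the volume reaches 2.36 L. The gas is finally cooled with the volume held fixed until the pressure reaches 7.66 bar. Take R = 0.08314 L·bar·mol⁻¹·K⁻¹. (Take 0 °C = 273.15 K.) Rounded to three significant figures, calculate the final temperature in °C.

From PV = nRT: V₁ = nRT₁/P₁ = 0.6114 L.
Isobaric, so V/T is constant: P₂ = P₁; T₂ = T₁·(V₂/V₁) = 734.7 K.
T constant ⇒ Boyle's law P V = const: T₃ = T₂; P₃ = P₂·(V₂/V₃) = 9.551 bar.
V constant ⇒ P ∝ T: V₄ = V₃; T₄ = T₃·(P₄/P₃) = 589.3 K.

T₄ ≈ 316 °C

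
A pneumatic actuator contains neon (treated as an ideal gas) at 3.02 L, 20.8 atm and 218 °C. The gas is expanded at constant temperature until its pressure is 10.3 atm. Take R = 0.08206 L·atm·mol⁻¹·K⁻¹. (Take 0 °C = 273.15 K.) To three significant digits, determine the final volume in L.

V₂ ≈ 6.10 L

Convert: T₁ = 491.1 K.
Isothermal, so P V is constant: T₂ = T₁; V₂ = V₁·(P₁/P₂) = 6.099 L.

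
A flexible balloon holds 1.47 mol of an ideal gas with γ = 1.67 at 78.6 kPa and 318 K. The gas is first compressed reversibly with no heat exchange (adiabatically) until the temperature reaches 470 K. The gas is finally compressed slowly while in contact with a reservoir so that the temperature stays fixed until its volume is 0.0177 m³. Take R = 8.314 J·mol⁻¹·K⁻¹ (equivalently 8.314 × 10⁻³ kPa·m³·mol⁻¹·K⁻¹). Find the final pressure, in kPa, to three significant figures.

P₃ ≈ 325 kPa

From PV = nRT: V₁ = nRT₁/P₁ = 0.04945 m³.
Reversible adiabatic, γ = 1.67: P₂ = P₁·(T₂/T₁)^(γ/(γ−1)) = 208.1 kPa; V₂ = V₁·(T₁/T₂)^(1/(γ−1)) = 0.02760 m³.
T constant ⇒ Boyle's law P V = const: T₃ = T₂; P₃ = P₂·(V₂/V₃) = 324.5 kPa.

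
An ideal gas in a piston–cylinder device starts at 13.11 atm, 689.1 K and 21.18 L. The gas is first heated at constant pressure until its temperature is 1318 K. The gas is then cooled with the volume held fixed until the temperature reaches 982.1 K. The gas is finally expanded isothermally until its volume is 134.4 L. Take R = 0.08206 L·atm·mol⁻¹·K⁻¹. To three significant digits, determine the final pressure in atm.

P constant ⇒ V ∝ T: P₂ = P₁; V₂ = V₁·(T₂/T₁) = 40.51 L.
V constant ⇒ P ∝ T: V₃ = V₂; P₃ = P₂·(T₃/T₂) = 9.769 atm.
T constant ⇒ Boyle's law P V = const: T₄ = T₃; P₄ = P₃·(V₃/V₄) = 2.944 atm.

P₄ ≈ 2.94 atm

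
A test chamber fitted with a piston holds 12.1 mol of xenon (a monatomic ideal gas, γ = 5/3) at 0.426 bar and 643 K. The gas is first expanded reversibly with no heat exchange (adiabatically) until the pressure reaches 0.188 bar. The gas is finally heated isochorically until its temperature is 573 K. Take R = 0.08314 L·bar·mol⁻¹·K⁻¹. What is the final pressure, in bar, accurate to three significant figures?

From PV = nRT: V₁ = nRT₁/P₁ = 1518 L.
Adiabatic (γ = 5/3), T V^(γ−1) and P V^γ constant: T₂ = T₁·(P₂/P₁)^((γ−1)/γ) = 463.6 K; V₂ = V₁·(P₁/P₂)^(1/γ) = 2481 L.
Isochoric, so P/T is constant: V₃ = V₂; P₃ = P₂·(T₃/T₂) = 0.2324 bar.

P₃ ≈ 0.232 bar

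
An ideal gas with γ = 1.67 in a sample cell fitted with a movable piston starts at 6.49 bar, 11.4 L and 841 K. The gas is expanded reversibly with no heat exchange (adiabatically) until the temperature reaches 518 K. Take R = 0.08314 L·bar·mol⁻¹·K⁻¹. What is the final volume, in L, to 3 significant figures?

Adiabatic (γ = 1.67), T V^(γ−1) and P V^γ constant: P₂ = P₁·(T₂/T₁)^(γ/(γ−1)) = 1.939 bar; V₂ = V₁·(T₁/T₂)^(1/(γ−1)) = 23.50 L.

V₂ ≈ 23.5 L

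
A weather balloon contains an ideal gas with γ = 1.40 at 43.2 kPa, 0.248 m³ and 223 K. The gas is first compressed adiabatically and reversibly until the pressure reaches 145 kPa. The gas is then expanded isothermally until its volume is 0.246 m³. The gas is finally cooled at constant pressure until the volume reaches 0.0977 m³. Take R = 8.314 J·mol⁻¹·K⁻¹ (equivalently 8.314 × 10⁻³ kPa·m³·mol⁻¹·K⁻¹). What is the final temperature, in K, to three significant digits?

T₄ ≈ 125 K

Adiabatic (γ = 1.40), T V^(γ−1) and P V^γ constant: T₂ = T₁·(P₂/P₁)^((γ−1)/γ) = 315.2 K; V₂ = V₁·(P₁/P₂)^(1/γ) = 0.1044 m³.
Isothermal, so P V is constant: T₃ = T₂; P₃ = P₂·(V₂/V₃) = 61.55 kPa.
Isobaric, so V/T is constant: P₄ = P₃; T₄ = T₃·(V₄/V₃) = 125.2 K.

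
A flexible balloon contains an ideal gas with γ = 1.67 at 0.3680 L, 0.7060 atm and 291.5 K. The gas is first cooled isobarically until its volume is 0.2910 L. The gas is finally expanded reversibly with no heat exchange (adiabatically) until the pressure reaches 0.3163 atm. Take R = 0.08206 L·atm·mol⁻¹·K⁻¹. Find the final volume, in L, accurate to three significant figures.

Isobaric, so V/T is constant: P₂ = P₁; T₂ = T₁·(V₂/V₁) = 230.5 K.
Adiabatic (γ = 1.67), T V^(γ−1) and P V^γ constant: T₃ = T₂·(P₃/P₂)^((γ−1)/γ) = 167.0 K; V₃ = V₂·(P₂/P₃)^(1/γ) = 0.4707 L.

V₃ ≈ 0.471 L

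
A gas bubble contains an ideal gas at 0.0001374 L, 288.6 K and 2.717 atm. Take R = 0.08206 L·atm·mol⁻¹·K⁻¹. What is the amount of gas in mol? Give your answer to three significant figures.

PV = nRT ⇒ n = PV/(RT) = (2.717 × 0.0001374) / (0.08206 × 288.6)

n ≈ 1.58e-05 mol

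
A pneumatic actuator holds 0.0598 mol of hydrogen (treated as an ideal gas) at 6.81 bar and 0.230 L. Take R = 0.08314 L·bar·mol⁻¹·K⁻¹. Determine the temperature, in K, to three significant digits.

T ≈ 315 K

PV = nRT ⇒ T = PV/(nR) = (6.81 × 0.230) / (0.0598 × 0.08314)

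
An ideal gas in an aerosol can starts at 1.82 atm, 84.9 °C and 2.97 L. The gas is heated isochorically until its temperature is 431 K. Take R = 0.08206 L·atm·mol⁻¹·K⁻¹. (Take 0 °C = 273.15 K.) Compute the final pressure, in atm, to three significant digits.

Convert: T₁ = 358.0 K.
Isochoric, so P/T is constant: V₂ = V₁; P₂ = P₁·(T₂/T₁) = 2.191 atm.

P₂ ≈ 2.19 atm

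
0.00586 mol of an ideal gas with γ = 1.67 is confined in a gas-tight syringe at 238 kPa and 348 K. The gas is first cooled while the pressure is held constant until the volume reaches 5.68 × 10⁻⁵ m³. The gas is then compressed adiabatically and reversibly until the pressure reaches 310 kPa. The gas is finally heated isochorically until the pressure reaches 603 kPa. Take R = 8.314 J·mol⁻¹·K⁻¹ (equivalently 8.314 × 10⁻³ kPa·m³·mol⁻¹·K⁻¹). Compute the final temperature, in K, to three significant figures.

From PV = nRT: V₁ = nRT₁/P₁ = 7.124e-05 m³.
Isobaric, so V/T is constant: P₂ = P₁; T₂ = T₁·(V₂/V₁) = 277.5 K.
Reversible adiabatic, γ = 1.67: T₃ = T₂·(P₃/P₂)^((γ−1)/γ) = 308.5 K; V₃ = V₂·(P₂/P₃)^(1/γ) = 4.849e-05 m³.
V constant ⇒ P ∝ T: V₄ = V₃; T₄ = T₃·(P₄/P₃) = 600.1 K.

T₄ ≈ 600 K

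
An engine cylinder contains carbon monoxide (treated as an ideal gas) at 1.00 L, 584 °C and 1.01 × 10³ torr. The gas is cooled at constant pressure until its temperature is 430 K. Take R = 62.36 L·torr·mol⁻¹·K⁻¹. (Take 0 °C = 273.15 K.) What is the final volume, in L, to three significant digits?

V₂ ≈ 0.502 L

Convert: T₁ = 857.1 K.
Isobaric, so V/T is constant: P₂ = P₁; V₂ = V₁·(T₂/T₁) = 0.5017 L.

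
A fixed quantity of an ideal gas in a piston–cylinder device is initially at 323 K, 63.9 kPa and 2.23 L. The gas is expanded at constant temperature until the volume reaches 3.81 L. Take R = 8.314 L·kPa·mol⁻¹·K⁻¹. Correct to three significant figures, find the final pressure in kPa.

T constant ⇒ Boyle's law P V = const: T₂ = T₁; P₂ = P₁·(V₁/V₂) = 37.40 kPa.

P₂ ≈ 37.4 kPa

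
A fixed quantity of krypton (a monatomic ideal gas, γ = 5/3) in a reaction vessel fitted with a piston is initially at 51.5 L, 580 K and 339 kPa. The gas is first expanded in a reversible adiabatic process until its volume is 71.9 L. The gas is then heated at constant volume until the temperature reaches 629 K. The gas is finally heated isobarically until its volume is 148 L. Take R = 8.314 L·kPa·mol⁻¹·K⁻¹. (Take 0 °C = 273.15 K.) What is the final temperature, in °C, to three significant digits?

Reversible adiabatic, γ = 5/3: T₂ = T₁·(V₁/V₂)^(γ−1) = 464.3 K; P₂ = P₁·(V₁/V₂)^γ = 194.4 kPa.
V constant ⇒ P ∝ T: V₃ = V₂; P₃ = P₂·(T₃/T₂) = 263.3 kPa.
Isobaric, so V/T is constant: P₄ = P₃; T₄ = T₃·(V₄/V₃) = 1295 K.

T₄ ≈ 1.02e+03 °C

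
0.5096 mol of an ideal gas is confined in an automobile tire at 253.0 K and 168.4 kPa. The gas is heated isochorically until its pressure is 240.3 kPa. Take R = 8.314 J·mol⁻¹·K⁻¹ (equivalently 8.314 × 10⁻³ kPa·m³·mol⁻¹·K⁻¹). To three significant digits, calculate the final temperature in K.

From PV = nRT: V₁ = nRT₁/P₁ = 0.006365 m³.
V constant ⇒ P ∝ T: V₂ = V₁; T₂ = T₁·(P₂/P₁) = 361.0 K.

T₂ ≈ 361 K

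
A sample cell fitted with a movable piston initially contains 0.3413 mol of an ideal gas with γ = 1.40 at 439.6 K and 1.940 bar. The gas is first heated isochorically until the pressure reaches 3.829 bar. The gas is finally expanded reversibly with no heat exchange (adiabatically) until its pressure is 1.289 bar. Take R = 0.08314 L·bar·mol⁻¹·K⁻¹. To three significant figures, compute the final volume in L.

V₃ ≈ 14.0 L

From PV = nRT: V₁ = nRT₁/P₁ = 6.430 L.
V constant ⇒ P ∝ T: V₂ = V₁; T₂ = T₁·(P₂/P₁) = 867.6 K.
Adiabatic (γ = 1.40), T V^(γ−1) and P V^γ constant: T₃ = T₂·(P₃/P₂)^((γ−1)/γ) = 635.7 K; V₃ = V₂·(P₂/P₃)^(1/γ) = 13.99 L.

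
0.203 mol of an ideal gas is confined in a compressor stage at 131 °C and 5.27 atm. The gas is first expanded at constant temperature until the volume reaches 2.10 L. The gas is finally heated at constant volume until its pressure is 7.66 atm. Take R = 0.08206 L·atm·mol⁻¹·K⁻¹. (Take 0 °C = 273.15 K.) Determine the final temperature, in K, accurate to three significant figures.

T₃ ≈ 966 K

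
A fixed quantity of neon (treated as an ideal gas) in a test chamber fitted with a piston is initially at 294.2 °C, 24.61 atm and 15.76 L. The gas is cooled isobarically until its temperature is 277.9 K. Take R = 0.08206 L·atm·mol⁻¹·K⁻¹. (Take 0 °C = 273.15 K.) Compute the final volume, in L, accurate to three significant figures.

Convert: T₁ = 567.3 K.
P constant ⇒ V ∝ T: P₂ = P₁; V₂ = V₁·(T₂/T₁) = 7.720 L.

V₂ ≈ 7.72 L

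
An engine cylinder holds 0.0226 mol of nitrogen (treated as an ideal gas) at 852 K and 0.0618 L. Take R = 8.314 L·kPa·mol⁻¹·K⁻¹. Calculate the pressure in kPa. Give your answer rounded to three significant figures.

P ≈ 2.59e+03 kPa

PV = nRT ⇒ P = nRT/V = (0.0226 × 8.314 × 852) / 0.0618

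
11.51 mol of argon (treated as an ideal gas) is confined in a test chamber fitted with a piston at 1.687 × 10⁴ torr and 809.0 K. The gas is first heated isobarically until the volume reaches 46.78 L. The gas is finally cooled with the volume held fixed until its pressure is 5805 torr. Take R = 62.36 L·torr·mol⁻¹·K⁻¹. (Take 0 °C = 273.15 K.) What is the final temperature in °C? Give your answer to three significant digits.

T₃ ≈ 105 °C

From PV = nRT: V₁ = nRT₁/P₁ = 34.42 L.
P constant ⇒ V ∝ T: P₂ = P₁; T₂ = T₁·(V₂/V₁) = 1099 K.
Isochoric, so P/T is constant: V₃ = V₂; T₃ = T₂·(P₃/P₂) = 378.3 K.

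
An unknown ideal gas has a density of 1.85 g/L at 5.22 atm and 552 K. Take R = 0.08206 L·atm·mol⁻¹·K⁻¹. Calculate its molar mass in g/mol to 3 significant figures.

M ≈ 16.1 g/mol

ρ = PM/(RT) ⇒ M = ρRT/P = (1.85 × 0.08206 × 552.0) / 5.22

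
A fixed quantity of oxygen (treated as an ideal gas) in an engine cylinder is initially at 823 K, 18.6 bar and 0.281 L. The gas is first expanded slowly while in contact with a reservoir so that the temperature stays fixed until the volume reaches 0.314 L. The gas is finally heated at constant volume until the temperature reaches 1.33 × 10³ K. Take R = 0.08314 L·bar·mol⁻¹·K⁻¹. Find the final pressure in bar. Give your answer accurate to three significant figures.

T constant ⇒ Boyle's law P V = const: T₂ = T₁; P₂ = P₁·(V₁/V₂) = 16.65 bar.
V constant ⇒ P ∝ T: V₃ = V₂; P₃ = P₂·(T₃/T₂) = 26.90 bar.

P₃ ≈ 26.9 bar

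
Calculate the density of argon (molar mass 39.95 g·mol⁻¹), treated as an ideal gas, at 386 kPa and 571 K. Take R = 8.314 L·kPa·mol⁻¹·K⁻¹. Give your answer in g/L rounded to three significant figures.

ρ ≈ 3.25 g/L

ρ = PM/(RT) = (386 × 39.95) / (8.314 × 571.0)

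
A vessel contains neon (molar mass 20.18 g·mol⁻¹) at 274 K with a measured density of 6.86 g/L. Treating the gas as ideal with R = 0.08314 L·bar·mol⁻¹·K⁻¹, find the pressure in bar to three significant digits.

P ≈ 7.74 bar

ρ = PM/(RT) ⇒ P = ρRT/M = (6.86 × 0.08314 × 274.0) / 20.18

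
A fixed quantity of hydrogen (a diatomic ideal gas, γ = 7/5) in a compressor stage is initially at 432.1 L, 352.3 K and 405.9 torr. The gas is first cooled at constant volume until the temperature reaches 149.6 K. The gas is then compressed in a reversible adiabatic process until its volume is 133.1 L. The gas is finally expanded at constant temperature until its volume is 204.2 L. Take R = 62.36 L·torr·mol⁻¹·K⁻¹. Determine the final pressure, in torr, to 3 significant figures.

V constant ⇒ P ∝ T: V₂ = V₁; P₂ = P₁·(T₂/T₁) = 172.4 torr.
Reversible adiabatic, γ = 7/5: T₃ = T₂·(V₂/V₃)^(γ−1) = 239.6 K; P₃ = P₂·(V₂/V₃)^γ = 896.2 torr.
Isothermal, so P V is constant: T₄ = T₃; P₄ = P₃·(V₃/V₄) = 584.2 torr.

P₄ ≈ 584 torr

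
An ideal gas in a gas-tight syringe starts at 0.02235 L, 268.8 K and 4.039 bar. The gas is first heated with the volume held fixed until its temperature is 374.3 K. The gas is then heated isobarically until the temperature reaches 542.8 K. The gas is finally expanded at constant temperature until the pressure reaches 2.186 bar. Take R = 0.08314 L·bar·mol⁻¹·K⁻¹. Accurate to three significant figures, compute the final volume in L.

Isochoric, so P/T is constant: V₂ = V₁; P₂ = P₁·(T₂/T₁) = 5.624 bar.
Isobaric, so V/T is constant: P₃ = P₂; V₃ = V₂·(T₃/T₂) = 0.03241 L.
Isothermal, so P V is constant: T₄ = T₃; V₄ = V₃·(P₃/P₄) = 0.08339 L.

V₄ ≈ 0.0834 L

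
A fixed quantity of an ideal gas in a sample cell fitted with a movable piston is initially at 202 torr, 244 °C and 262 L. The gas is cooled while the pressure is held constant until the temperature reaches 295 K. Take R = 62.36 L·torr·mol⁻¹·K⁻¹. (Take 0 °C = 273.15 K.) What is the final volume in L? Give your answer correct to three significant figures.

V₂ ≈ 149 L

Convert: T₁ = 517.1 K.
P constant ⇒ V ∝ T: P₂ = P₁; V₂ = V₁·(T₂/T₁) = 149.5 L.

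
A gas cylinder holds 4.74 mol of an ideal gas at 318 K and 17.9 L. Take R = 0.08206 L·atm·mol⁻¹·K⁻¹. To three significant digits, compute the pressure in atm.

P ≈ 6.91 atm

PV = nRT ⇒ P = nRT/V = (4.74 × 0.08206 × 318) / 17.9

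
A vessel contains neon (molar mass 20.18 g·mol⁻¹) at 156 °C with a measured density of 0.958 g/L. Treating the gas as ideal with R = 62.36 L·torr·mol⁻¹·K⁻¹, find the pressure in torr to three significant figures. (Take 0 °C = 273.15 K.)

P ≈ 1.27e+03 torr

ρ = PM/(RT) ⇒ P = ρRT/M = (0.958 × 62.36 × 429.1) / 20.18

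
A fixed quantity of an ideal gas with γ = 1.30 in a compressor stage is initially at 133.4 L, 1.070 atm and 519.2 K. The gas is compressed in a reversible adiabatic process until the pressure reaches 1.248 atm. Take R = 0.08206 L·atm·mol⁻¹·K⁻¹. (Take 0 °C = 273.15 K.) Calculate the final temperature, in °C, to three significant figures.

T₂ ≈ 265 °C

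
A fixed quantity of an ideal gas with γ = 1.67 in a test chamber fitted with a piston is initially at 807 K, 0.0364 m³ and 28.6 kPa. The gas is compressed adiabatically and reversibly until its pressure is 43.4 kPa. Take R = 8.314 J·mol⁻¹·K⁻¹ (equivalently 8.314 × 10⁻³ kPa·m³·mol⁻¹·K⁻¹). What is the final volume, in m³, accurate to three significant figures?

V₂ ≈ 0.0284 m³

Reversible adiabatic, γ = 1.67: T₂ = T₁·(P₂/P₁)^((γ−1)/γ) = 954.0 K; V₂ = V₁·(P₁/P₂)^(1/γ) = 0.02836 m³.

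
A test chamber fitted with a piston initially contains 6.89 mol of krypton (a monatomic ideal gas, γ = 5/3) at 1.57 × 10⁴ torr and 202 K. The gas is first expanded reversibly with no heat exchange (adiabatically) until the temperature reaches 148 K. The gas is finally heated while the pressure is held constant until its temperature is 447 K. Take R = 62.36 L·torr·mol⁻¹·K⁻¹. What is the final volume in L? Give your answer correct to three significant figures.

V₃ ≈ 26.6 L

From PV = nRT: V₁ = nRT₁/P₁ = 5.528 L.
Reversible adiabatic, γ = 5/3: P₂ = P₁·(T₂/T₁)^(γ/(γ−1)) = 7214 torr; V₂ = V₁·(T₁/T₂)^(1/(γ−1)) = 8.815 L.
P constant ⇒ V ∝ T: P₃ = P₂; V₃ = V₂·(T₃/T₂) = 26.62 L.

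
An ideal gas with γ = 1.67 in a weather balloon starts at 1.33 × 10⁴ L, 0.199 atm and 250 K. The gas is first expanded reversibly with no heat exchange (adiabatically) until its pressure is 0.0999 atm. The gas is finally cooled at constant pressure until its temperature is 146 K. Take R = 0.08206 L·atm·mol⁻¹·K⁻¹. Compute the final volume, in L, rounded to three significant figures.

V₃ ≈ 1.55e+04 L

Reversible adiabatic, γ = 1.67: T₂ = T₁·(P₂/P₁)^((γ−1)/γ) = 189.6 K; V₂ = V₁·(P₁/P₂)^(1/γ) = 2.009e+04 L.
P constant ⇒ V ∝ T: P₃ = P₂; V₃ = V₂·(T₃/T₂) = 1.547e+04 L.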